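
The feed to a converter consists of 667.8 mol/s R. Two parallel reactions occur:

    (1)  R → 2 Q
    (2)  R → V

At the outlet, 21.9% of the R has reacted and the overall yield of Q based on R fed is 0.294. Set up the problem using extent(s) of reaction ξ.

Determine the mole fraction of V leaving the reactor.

0.0628

Yield of Q: 2ξ₁ / 667.8 = 0.294 → ξ₁ = 98.17 mol/s.
Conversion of R: 1ξ₁ + 1ξ₂ = 0.219 × 667.8 = 146.2 → ξ₂ = 48.08 mol/s.
Outlet amounts (n = n₀ + Σ ν·ξ):
  R: 667.8 − 1(98.17) − 1(48.08) = 521.6
  Q: 0 + 2(98.17) = 196.3
  V: 0 + 1(48.08) = 48.08
Total out = 766 mol/s; y_V = 48.08 / 766 = 0.06277.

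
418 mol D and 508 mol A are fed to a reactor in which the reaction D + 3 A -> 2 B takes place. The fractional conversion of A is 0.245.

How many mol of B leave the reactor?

83 mol

A reacted = 0.245 × 508 = 124.5 mol; ν_A = −3, so ξ = 124.5/3 = 41.49 mol.
Outlet amounts (n = n₀ + ν ξ):
  D: 418 − 1(41.49) = 376.5
  A: 508 − 3(41.49) = 383.5
  B: 0 + 2(41.49) = 82.97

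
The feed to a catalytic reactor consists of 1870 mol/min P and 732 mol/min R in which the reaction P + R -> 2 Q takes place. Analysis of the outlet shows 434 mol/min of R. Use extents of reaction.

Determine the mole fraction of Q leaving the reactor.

For R: n = n₀ − 1ξ → 434 = 732 − 1ξ, giving ξ = 298 mol/min.
Outlet amounts (n = n₀ + ν ξ):
  P: 1870 − 1(298) = 1572
  R: 732 − 1(298) = 434
  Q: 0 + 2(298) = 596
Total out = 2602 mol/min; y_Q = 596 / 2602 = 0.2291.

0.229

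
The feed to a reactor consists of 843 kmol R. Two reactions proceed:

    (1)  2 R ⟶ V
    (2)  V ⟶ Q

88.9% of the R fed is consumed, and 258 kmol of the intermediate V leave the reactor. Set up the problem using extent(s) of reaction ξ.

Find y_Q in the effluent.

0.249

Conversion of R: R consumed = 2ξ₁ = 0.889 × 843 → ξ₁ = 374.7 kmol.
V balance: n_V = 0 + 1ξ₁ − 1ξ₂ = 258 → ξ₂ = (1·374.7 − 258)/1 = 116.7 kmol.
Outlet amounts (n = n₀ + Σ ν·ξ):
  R: 843 − 2(374.7) = 93.57
  V: 0 + 1(374.7) − 1(116.7) = 258
  Q: 0 + 1(116.7) = 116.7
Total out = 468.3 kmol; y_Q = 116.7 / 468.3 = 0.2492.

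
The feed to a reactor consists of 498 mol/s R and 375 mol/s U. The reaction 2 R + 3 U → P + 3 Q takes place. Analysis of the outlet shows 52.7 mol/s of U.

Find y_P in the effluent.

0.14

For U: n = n₀ − 3ξ → 52.7 = 375 − 3ξ, giving ξ = 107.4 mol/s.
Outlet amounts (n = n₀ + ν ξ):
  R: 498 − 2(107.4) = 283.1
  U: 375 − 3(107.4) = 52.7
  P: 0 + 1(107.4) = 107.4
  Q: 0 + 3(107.4) = 322.3
Total out = 765.6 mol/s; y_P = 107.4 / 765.6 = 0.1403.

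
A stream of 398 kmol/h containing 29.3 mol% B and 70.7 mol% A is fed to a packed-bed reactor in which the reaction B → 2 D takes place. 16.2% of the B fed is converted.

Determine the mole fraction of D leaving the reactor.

0.0906

B reacted = 0.162 × 116.6 = 18.89 kmol/h; ν_B = −1, so ξ = 18.89/1 = 18.89 kmol/h.
Outlet amounts (n = n₀ + ν ξ):
  B: 116.6 − 1(18.89) = 97.72
  D: 0 + 2(18.89) = 37.78
  A: 281.4 (inert)
Total out = 416.9 kmol/h; y_D = 37.78 / 416.9 = 0.09063.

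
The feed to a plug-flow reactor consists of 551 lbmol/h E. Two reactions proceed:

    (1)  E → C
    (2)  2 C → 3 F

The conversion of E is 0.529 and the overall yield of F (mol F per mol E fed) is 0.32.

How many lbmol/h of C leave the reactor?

Conversion of E: E consumed = 1ξ₁ = 0.529 × 551 → ξ₁ = 291.5 lbmol/h.
Yield of F: 3ξ₂ / 551 = 0.32 → ξ₂ = 58.77 lbmol/h.
Outlet amounts (n = n₀ + Σ ν·ξ):
  E: 551 − 1(291.5) = 259.5
  C: 0 + 1(291.5) − 2(58.77) = 173.9
  F: 0 + 3(58.77) = 176.3

174 lbmol/h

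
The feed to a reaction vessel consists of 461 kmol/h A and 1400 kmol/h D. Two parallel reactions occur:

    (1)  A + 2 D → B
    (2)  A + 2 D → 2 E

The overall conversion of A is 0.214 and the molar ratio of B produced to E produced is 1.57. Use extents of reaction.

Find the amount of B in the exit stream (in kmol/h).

Conversion of A: A consumed = 0.214 × 461 = 98.65 kmol/h = 1ξ₁ + 1ξ₂.
Selectivity: 1ξ₁ / (2ξ₂) = 1.57 → ξ₁ = 3.14 ξ₂.
Substitute: (1·3.14 + 1) ξ₂ = 98.65 → ξ₂ = 23.83 kmol/h, ξ₁ = 74.82 kmol/h.
Outlet amounts (n = n₀ + Σ ν·ξ):
  A: 461 − 1(74.82) − 1(23.83) = 362.3
  D: 1400 − 2(74.82) − 2(23.83) = 1203
  B: 0 + 1(74.82) = 74.82
  E: 0 + 2(23.83) = 47.66

74.8 kmol/h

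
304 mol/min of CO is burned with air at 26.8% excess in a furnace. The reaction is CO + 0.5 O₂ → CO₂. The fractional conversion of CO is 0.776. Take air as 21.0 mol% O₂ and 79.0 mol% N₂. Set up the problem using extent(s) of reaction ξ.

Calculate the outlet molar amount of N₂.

Stoichiometric O₂ = 0.5 × 304 = 152 mol/min; O₂ fed = 152 × 1.268 = 192.7 mol/min.
N₂ fed = 192.7 × 79/21 = 725.1 mol/min.
Fuel reacted = 0.776 × 304 → ξ = 235.9 mol/min.
Outlet (n = n₀ + ν ξ):
  CO: 304 − 1(235.9) = 68.1
  O₂: 192.7 − 0.5(235.9) = 74.78
  N₂: 725.1 (inert)
  CO₂: 0 + 1(235.9) = 235.9

725 mol/min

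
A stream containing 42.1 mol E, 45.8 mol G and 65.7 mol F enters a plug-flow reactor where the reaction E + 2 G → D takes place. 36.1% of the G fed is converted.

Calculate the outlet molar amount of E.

G reacted = 0.361 × 45.8 = 16.53 mol; ν_G = −2, so ξ = 16.53/2 = 8.267 mol.
Outlet amounts (n = n₀ + ν ξ):
  E: 42.1 − 1(8.267) = 33.83
  G: 45.8 − 2(8.267) = 29.27
  D: 0 + 1(8.267) = 8.267
  F: 65.7 (inert)

33.8 mol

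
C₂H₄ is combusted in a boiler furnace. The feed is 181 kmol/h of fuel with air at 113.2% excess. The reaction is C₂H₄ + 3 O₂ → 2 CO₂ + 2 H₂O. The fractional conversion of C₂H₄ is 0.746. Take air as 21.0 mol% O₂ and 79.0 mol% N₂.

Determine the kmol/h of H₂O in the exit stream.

Stoichiometric O₂ = 3 × 181 = 543 kmol/h; O₂ fed = 543 × 2.132 = 1158 kmol/h.
N₂ fed = 1158 × 79/21 = 4355 kmol/h.
Fuel reacted = 0.746 × 181 → ξ = 135 kmol/h.
Outlet (n = n₀ + ν ξ):
  C₂H₄: 181 − 1(135) = 45.97
  O₂: 1158 − 3(135) = 752.6
  N₂: 4355 (inert)
  CO₂: 0 + 2(135) = 270.1
  H₂O: 0 + 2(135) = 270.1

270 kmol/h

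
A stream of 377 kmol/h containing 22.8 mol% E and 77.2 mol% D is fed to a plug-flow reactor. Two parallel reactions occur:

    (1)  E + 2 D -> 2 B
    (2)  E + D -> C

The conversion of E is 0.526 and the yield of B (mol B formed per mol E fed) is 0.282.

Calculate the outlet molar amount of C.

33.1 kmol/h

Yield of B: 2ξ₁ / 85.96 = 0.282 → ξ₁ = 12.12 kmol/h.
Conversion of E: 1ξ₁ + 1ξ₂ = 0.526 × 85.96 = 45.21 → ξ₂ = 33.09 kmol/h.
Outlet amounts (n = n₀ + Σ ν·ξ):
  E: 85.96 − 1(12.12) − 1(33.09) = 40.74
  D: 291 − 2(12.12) − 1(33.09) = 233.7
  B: 0 + 2(12.12) = 24.24
  C: 0 + 1(33.09) = 33.09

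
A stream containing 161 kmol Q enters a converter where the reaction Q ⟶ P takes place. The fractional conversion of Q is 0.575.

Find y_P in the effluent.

Q reacted = 0.575 × 161 = 92.57 kmol; ν_Q = −1, so ξ = 92.57/1 = 92.57 kmol.
Outlet amounts (n = n₀ + ν ξ):
  Q: 161 − 1(92.57) = 68.43
  P: 0 + 1(92.57) = 92.57
Total out = 161 kmol; y_P = 92.57 / 161 = 0.575.

0.575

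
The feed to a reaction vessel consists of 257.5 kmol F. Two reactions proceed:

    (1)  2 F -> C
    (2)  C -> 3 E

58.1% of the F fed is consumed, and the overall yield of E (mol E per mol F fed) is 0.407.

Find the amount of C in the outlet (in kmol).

39.9 kmol

Conversion of F: F consumed = 2ξ₁ = 0.581 × 257.5 → ξ₁ = 74.8 kmol.
Yield of E: 3ξ₂ / 257.5 = 0.407 → ξ₂ = 34.93 kmol.
Outlet amounts (n = n₀ + Σ ν·ξ):
  F: 257.5 − 2(74.8) = 107.9
  C: 0 + 1(74.8) − 1(34.93) = 39.87
  E: 0 + 3(34.93) = 104.8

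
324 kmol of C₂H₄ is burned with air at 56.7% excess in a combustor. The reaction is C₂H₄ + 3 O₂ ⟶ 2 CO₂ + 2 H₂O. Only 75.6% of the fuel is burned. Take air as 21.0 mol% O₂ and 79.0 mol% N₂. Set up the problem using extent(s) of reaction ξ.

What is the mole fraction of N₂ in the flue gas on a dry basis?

Stoichiometric O₂ = 3 × 324 = 972 kmol; O₂ fed = 972 × 1.567 = 1523 kmol.
N₂ fed = 1523 × 79/21 = 5730 kmol.
Fuel reacted = 0.756 × 324 → ξ = 244.9 kmol.
Outlet (n = n₀ + ν ξ):
  C₂H₄: 324 − 1(244.9) = 79.06
  O₂: 1523 − 3(244.9) = 788.3
  N₂: 5730 (inert)
  CO₂: 0 + 2(244.9) = 489.9
  H₂O: 0 + 2(244.9) = 489.9
Dry total = 7087 kmol; y_N₂ (dry) = 5730 / 7087 = 0.8085.

0.808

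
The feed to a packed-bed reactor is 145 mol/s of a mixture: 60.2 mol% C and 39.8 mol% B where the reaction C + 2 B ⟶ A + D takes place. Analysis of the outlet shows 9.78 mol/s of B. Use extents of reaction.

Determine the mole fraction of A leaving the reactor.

For B: n = n₀ − 2ξ → 9.78 = 57.71 − 2ξ, giving ξ = 23.96 mol/s.
Outlet amounts (n = n₀ + ν ξ):
  C: 87.29 − 1(23.96) = 63.33
  B: 57.71 − 2(23.96) = 9.78
  A: 0 + 1(23.96) = 23.96
  D: 0 + 1(23.96) = 23.96
Total out = 121 mol/s; y_A = 23.96 / 121 = 0.198.

0.198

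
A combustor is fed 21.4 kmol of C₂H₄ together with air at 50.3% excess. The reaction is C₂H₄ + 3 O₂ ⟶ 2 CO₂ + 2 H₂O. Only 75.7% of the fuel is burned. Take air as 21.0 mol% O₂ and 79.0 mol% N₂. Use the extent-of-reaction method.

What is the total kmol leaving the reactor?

Stoichiometric O₂ = 3 × 21.4 = 64.2 kmol; O₂ fed = 64.2 × 1.503 = 96.49 kmol.
N₂ fed = 96.49 × 79/21 = 363 kmol.
Fuel reacted = 0.757 × 21.4 → ξ = 16.2 kmol.
Outlet (n = n₀ + ν ξ):
  C₂H₄: 21.4 − 1(16.2) = 5.2
  O₂: 96.49 − 3(16.2) = 47.89
  N₂: 363 (inert)
  CO₂: 0 + 2(16.2) = 32.4
  H₂O: 0 + 2(16.2) = 32.4
Total out = 5.2 + 47.89 + 363 + 32.4 + 32.4 = 480.9 kmol.

481 kmol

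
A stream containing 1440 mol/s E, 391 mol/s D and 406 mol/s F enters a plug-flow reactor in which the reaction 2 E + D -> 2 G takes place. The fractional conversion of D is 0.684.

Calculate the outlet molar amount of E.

D reacted = 0.684 × 391 = 267.4 mol/s; ν_D = −1, so ξ = 267.4/1 = 267.4 mol/s.
Outlet amounts (n = n₀ + ν ξ):
  E: 1440 − 2(267.4) = 905.1
  D: 391 − 1(267.4) = 123.6
  G: 0 + 2(267.4) = 534.9
  F: 406 (inert)

905 mol/s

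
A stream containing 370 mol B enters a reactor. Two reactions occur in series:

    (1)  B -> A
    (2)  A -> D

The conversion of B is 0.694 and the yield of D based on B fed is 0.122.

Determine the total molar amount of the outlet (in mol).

Conversion of B: B consumed = 1ξ₁ = 0.694 × 370 → ξ₁ = 256.8 mol.
Yield of D: 1ξ₂ / 370 = 0.122 → ξ₂ = 45.14 mol.
Outlet amounts (n = n₀ + Σ ν·ξ):
  B: 370 − 1(256.8) = 113.2
  A: 0 + 1(256.8) − 1(45.14) = 211.6
  D: 0 + 1(45.14) = 45.14
Total out = 113.2 + 211.6 + 45.14 = 370 mol.

370 mol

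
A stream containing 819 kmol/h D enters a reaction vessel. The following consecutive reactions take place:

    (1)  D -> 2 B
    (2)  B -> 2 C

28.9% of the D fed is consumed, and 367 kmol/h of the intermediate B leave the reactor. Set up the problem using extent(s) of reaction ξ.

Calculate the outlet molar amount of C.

213 kmol/h

Conversion of D: D consumed = 1ξ₁ = 0.289 × 819 → ξ₁ = 236.7 kmol/h.
B balance: n_B = 0 + 2ξ₁ − 1ξ₂ = 367 → ξ₂ = (2·236.7 − 367)/1 = 106.4 kmol/h.
Outlet amounts (n = n₀ + Σ ν·ξ):
  D: 819 − 1(236.7) = 582.3
  B: 0 + 2(236.7) − 1(106.4) = 367
  C: 0 + 2(106.4) = 212.8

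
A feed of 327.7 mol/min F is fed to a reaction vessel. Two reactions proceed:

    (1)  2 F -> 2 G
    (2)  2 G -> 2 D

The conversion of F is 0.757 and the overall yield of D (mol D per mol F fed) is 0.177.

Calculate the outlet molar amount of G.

Conversion of F: F consumed = 2ξ₁ = 0.757 × 327.7 → ξ₁ = 124 mol/min.
Yield of D: 2ξ₂ / 327.7 = 0.177 → ξ₂ = 29 mol/min.
Outlet amounts (n = n₀ + Σ ν·ξ):
  F: 327.7 − 2(124) = 79.63
  G: 0 + 2(124) − 2(29) = 190.1
  D: 0 + 2(29) = 58

190 mol/min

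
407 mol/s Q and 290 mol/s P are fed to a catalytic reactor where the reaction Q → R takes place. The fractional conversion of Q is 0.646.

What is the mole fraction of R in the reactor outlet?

0.377

Q reacted = 0.646 × 407 = 262.9 mol/s; ν_Q = −1, so ξ = 262.9/1 = 262.9 mol/s.
Outlet amounts (n = n₀ + ν ξ):
  Q: 407 − 1(262.9) = 144.1
  R: 0 + 1(262.9) = 262.9
  P: 290 (inert)
Total out = 697 mol/s; y_R = 262.9 / 697 = 0.3772.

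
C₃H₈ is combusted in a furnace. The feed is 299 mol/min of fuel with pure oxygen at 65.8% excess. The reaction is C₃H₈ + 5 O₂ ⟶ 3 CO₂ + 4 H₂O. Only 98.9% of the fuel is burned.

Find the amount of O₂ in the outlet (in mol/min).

1000 mol/min

Stoichiometric O₂ = 5 × 299 = 1495 mol/min; O₂ fed = 1495 × 1.658 = 2479 mol/min.
Fuel reacted = 0.989 × 299 → ξ = 295.7 mol/min.
Outlet (n = n₀ + ν ξ):
  C₃H₈: 299 − 1(295.7) = 3.289
  O₂: 2479 − 5(295.7) = 1000
  CO₂: 0 + 3(295.7) = 887.1
  H₂O: 0 + 4(295.7) = 1183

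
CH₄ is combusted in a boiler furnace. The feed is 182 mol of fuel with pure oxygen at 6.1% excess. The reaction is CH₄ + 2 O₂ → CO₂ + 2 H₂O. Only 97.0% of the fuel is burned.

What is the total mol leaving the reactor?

568 mol

Stoichiometric O₂ = 2 × 182 = 364 mol; O₂ fed = 364 × 1.061 = 386.2 mol.
Fuel reacted = 0.97 × 182 → ξ = 176.5 mol.
Outlet (n = n₀ + ν ξ):
  CH₄: 182 − 1(176.5) = 5.46
  O₂: 386.2 − 2(176.5) = 33.12
  CO₂: 0 + 1(176.5) = 176.5
  H₂O: 0 + 2(176.5) = 353.1
Total out = 5.46 + 33.12 + 176.5 + 353.1 = 568.2 mol.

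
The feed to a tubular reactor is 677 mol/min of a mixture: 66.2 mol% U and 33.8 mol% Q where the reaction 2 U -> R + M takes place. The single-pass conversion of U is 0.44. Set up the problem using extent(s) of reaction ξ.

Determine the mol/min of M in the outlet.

98.6 mol/min

U reacted = 0.44 × 448.2 = 197.2 mol/min; ν_U = −2, so ξ = 197.2/2 = 98.6 mol/min.
Outlet amounts (n = n₀ + ν ξ):
  U: 448.2 − 2(98.6) = 251
  R: 0 + 1(98.6) = 98.6
  M: 0 + 1(98.6) = 98.6
  Q: 228.8 (inert)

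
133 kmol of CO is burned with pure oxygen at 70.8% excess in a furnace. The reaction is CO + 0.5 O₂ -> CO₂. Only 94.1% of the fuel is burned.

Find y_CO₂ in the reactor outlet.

Stoichiometric O₂ = 0.5 × 133 = 66.5 kmol; O₂ fed = 66.5 × 1.708 = 113.6 kmol.
Fuel reacted = 0.941 × 133 → ξ = 125.2 kmol.
Outlet (n = n₀ + ν ξ):
  CO: 133 − 1(125.2) = 7.847
  O₂: 113.6 − 0.5(125.2) = 51.01
  CO₂: 0 + 1(125.2) = 125.2
Total out = 184 kmol; y_CO₂ = 125.2 / 184 = 0.6802.

0.68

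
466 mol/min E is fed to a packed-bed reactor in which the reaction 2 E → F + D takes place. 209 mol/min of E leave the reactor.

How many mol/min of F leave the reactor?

128 mol/min

For E: n = n₀ − 2ξ → 209 = 466 − 2ξ, giving ξ = 128.5 mol/min.
Outlet amounts (n = n₀ + ν ξ):
  E: 466 − 2(128.5) = 209
  F: 0 + 1(128.5) = 128.5
  D: 0 + 1(128.5) = 128.5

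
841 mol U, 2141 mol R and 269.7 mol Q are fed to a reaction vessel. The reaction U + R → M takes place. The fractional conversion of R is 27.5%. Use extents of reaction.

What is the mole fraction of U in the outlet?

R reacted = 0.275 × 2141 = 588.8 mol; ν_R = −1, so ξ = 588.8/1 = 588.8 mol.
Outlet amounts (n = n₀ + ν ξ):
  U: 841 − 1(588.8) = 252.2
  R: 2141 − 1(588.8) = 1552
  M: 0 + 1(588.8) = 588.8
  Q: 269.7 (inert)
Total out = 2663 mol; y_U = 252.2 / 2663 = 0.09472.

0.0947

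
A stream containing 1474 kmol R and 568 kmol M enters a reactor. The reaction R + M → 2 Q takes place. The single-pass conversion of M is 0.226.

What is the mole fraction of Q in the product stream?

0.126

M reacted = 0.226 × 568 = 128.4 kmol; ν_M = −1, so ξ = 128.4/1 = 128.4 kmol.
Outlet amounts (n = n₀ + ν ξ):
  R: 1474 − 1(128.4) = 1346
  M: 568 − 1(128.4) = 439.6
  Q: 0 + 2(128.4) = 256.7
Total out = 2042 kmol; y_Q = 256.7 / 2042 = 0.1257.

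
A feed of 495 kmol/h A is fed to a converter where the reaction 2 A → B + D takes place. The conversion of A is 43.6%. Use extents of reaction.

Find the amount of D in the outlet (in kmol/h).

108 kmol/h

A reacted = 0.436 × 495 = 215.8 kmol/h; ν_A = −2, so ξ = 215.8/2 = 107.9 kmol/h.
Outlet amounts (n = n₀ + ν ξ):
  A: 495 − 2(107.9) = 279.2
  B: 0 + 1(107.9) = 107.9
  D: 0 + 1(107.9) = 107.9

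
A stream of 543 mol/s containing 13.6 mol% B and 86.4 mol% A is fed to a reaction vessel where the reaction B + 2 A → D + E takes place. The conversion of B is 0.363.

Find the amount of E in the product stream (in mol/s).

26.8 mol/s

B reacted = 0.363 × 73.85 = 26.81 mol/s; ν_B = −1, so ξ = 26.81/1 = 26.81 mol/s.
Outlet amounts (n = n₀ + ν ξ):
  B: 73.85 − 1(26.81) = 47.04
  A: 469.2 − 2(26.81) = 415.5
  D: 0 + 1(26.81) = 26.81
  E: 0 + 1(26.81) = 26.81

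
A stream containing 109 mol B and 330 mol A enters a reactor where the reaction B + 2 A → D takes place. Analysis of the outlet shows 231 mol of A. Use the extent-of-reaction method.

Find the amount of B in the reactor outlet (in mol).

For A: n = n₀ − 2ξ → 231 = 330 − 2ξ, giving ξ = 49.5 mol.
Outlet amounts (n = n₀ + ν ξ):
  B: 109 − 1(49.5) = 59.5
  A: 330 − 2(49.5) = 231
  D: 0 + 1(49.5) = 49.5

59.5 mol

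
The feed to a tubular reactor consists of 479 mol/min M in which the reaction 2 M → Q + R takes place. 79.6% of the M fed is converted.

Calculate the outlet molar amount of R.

M reacted = 0.796 × 479 = 381.3 mol/min; ν_M = −2, so ξ = 381.3/2 = 190.6 mol/min.
Outlet amounts (n = n₀ + ν ξ):
  M: 479 − 2(190.6) = 97.72
  Q: 0 + 1(190.6) = 190.6
  R: 0 + 1(190.6) = 190.6

191 mol/min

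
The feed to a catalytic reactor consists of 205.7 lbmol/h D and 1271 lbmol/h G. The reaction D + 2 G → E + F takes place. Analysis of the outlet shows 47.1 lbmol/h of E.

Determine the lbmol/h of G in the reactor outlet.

1180 lbmol/h

For E: n = n₀ + 1ξ → 47.1 = 0 + 1ξ, giving ξ = 47.1 lbmol/h.
Outlet amounts (n = n₀ + ν ξ):
  D: 205.7 − 1(47.1) = 158.6
  G: 1271 − 2(47.1) = 1177
  E: 0 + 1(47.1) = 47.1
  F: 0 + 1(47.1) = 47.1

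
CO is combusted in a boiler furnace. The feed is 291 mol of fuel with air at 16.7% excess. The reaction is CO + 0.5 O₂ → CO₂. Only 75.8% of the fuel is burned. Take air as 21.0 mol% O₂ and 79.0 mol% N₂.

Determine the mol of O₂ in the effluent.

Stoichiometric O₂ = 0.5 × 291 = 145.5 mol; O₂ fed = 145.5 × 1.167 = 169.8 mol.
N₂ fed = 169.8 × 79/21 = 638.8 mol.
Fuel reacted = 0.758 × 291 → ξ = 220.6 mol.
Outlet (n = n₀ + ν ξ):
  CO: 291 − 1(220.6) = 70.42
  O₂: 169.8 − 0.5(220.6) = 59.51
  N₂: 638.8 (inert)
  CO₂: 0 + 1(220.6) = 220.6

59.5 mol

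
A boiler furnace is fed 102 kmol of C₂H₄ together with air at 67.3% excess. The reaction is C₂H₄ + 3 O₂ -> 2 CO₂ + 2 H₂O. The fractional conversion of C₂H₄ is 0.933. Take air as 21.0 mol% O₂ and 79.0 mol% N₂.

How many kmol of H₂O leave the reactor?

190 kmol

Stoichiometric O₂ = 3 × 102 = 306 kmol; O₂ fed = 306 × 1.673 = 511.9 kmol.
N₂ fed = 511.9 × 79/21 = 1926 kmol.
Fuel reacted = 0.933 × 102 → ξ = 95.17 kmol.
Outlet (n = n₀ + ν ξ):
  C₂H₄: 102 − 1(95.17) = 6.834
  O₂: 511.9 − 3(95.17) = 226.4
  N₂: 1926 (inert)
  CO₂: 0 + 2(95.17) = 190.3
  H₂O: 0 + 2(95.17) = 190.3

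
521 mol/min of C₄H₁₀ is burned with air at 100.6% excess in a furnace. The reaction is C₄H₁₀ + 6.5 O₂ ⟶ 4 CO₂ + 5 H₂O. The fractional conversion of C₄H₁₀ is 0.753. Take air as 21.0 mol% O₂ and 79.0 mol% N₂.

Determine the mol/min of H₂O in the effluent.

Stoichiometric O₂ = 6.5 × 521 = 3386 mol/min; O₂ fed = 3386 × 2.006 = 6793 mol/min.
N₂ fed = 6793 × 79/21 = 25560 mol/min.
Fuel reacted = 0.753 × 521 → ξ = 392.3 mol/min.
Outlet (n = n₀ + ν ξ):
  C₄H₁₀: 521 − 1(392.3) = 128.7
  O₂: 6793 − 6.5(392.3) = 4243
  N₂: 25560 (inert)
  CO₂: 0 + 4(392.3) = 1569
  H₂O: 0 + 5(392.3) = 1962

1960 mol/min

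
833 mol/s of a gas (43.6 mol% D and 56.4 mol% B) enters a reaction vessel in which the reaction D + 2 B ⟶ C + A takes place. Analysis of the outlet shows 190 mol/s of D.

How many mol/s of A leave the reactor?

173 mol/s

For D: n = n₀ − 1ξ → 190 = 363.2 − 1ξ, giving ξ = 173.2 mol/s.
Outlet amounts (n = n₀ + ν ξ):
  D: 363.2 − 1(173.2) = 190
  B: 469.8 − 2(173.2) = 123.4
  C: 0 + 1(173.2) = 173.2
  A: 0 + 1(173.2) = 173.2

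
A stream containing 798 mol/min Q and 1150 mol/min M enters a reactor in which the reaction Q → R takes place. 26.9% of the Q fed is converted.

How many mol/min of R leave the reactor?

Q reacted = 0.269 × 798 = 214.7 mol/min; ν_Q = −1, so ξ = 214.7/1 = 214.7 mol/min.
Outlet amounts (n = n₀ + ν ξ):
  Q: 798 − 1(214.7) = 583.3
  R: 0 + 1(214.7) = 214.7
  M: 1150 (inert)

215 mol/min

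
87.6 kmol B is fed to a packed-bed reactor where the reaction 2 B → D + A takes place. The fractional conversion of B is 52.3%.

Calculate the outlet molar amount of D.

B reacted = 0.523 × 87.6 = 45.81 kmol; ν_B = −2, so ξ = 45.81/2 = 22.91 kmol.
Outlet amounts (n = n₀ + ν ξ):
  B: 87.6 − 2(22.91) = 41.79
  D: 0 + 1(22.91) = 22.91
  A: 0 + 1(22.91) = 22.91

22.9 kmol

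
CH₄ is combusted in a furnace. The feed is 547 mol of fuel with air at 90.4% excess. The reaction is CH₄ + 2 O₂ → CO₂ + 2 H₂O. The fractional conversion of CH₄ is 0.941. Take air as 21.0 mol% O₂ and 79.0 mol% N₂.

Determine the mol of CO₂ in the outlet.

515 mol

Stoichiometric O₂ = 2 × 547 = 1094 mol; O₂ fed = 1094 × 1.904 = 2083 mol.
N₂ fed = 2083 × 79/21 = 7836 mol.
Fuel reacted = 0.941 × 547 → ξ = 514.7 mol.
Outlet (n = n₀ + ν ξ):
  CH₄: 547 − 1(514.7) = 32.27
  O₂: 2083 − 2(514.7) = 1054
  N₂: 7836 (inert)
  CO₂: 0 + 1(514.7) = 514.7
  H₂O: 0 + 2(514.7) = 1029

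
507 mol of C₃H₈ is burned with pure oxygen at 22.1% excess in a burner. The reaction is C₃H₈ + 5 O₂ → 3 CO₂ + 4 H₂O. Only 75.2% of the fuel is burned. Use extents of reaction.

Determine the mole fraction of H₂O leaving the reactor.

0.383

Stoichiometric O₂ = 5 × 507 = 2535 mol; O₂ fed = 2535 × 1.221 = 3095 mol.
Fuel reacted = 0.752 × 507 → ξ = 381.3 mol.
Outlet (n = n₀ + ν ξ):
  C₃H₈: 507 − 1(381.3) = 125.7
  O₂: 3095 − 5(381.3) = 1189
  CO₂: 0 + 3(381.3) = 1144
  H₂O: 0 + 4(381.3) = 1525
Total out = 3983 mol; y_H₂O = 1525 / 3983 = 0.3828.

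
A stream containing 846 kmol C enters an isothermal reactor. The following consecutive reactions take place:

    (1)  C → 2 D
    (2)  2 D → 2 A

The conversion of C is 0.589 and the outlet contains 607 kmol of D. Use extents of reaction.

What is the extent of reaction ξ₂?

ξ₂ = 195 kmol

Conversion of C: C consumed = 1ξ₁ = 0.589 × 846 → ξ₁ = 498.3 kmol.
D balance: n_D = 0 + 2ξ₁ − 2ξ₂ = 607 → ξ₂ = (2·498.3 − 607)/2 = 194.8 kmol.
Outlet amounts (n = n₀ + Σ ν·ξ):
  C: 846 − 1(498.3) = 347.7
  D: 0 + 2(498.3) − 2(194.8) = 607
  A: 0 + 2(194.8) = 389.6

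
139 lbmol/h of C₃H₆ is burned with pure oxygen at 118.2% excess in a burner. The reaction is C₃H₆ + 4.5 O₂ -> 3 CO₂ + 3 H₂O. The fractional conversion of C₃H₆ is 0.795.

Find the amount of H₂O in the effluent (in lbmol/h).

332 lbmol/h

Stoichiometric O₂ = 4.5 × 139 = 625.5 lbmol/h; O₂ fed = 625.5 × 2.182 = 1365 lbmol/h.
Fuel reacted = 0.795 × 139 → ξ = 110.5 lbmol/h.
Outlet (n = n₀ + ν ξ):
  C₃H₆: 139 − 1(110.5) = 28.49
  O₂: 1365 − 4.5(110.5) = 867.6
  CO₂: 0 + 3(110.5) = 331.5
  H₂O: 0 + 3(110.5) = 331.5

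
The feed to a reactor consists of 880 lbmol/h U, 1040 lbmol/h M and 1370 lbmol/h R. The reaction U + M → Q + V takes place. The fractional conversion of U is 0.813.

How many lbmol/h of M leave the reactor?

325 lbmol/h

U reacted = 0.813 × 880 = 715.4 lbmol/h; ν_U = −1, so ξ = 715.4/1 = 715.4 lbmol/h.
Outlet amounts (n = n₀ + ν ξ):
  U: 880 − 1(715.4) = 164.6
  M: 1040 − 1(715.4) = 324.6
  Q: 0 + 1(715.4) = 715.4
  V: 0 + 1(715.4) = 715.4
  R: 1370 (inert)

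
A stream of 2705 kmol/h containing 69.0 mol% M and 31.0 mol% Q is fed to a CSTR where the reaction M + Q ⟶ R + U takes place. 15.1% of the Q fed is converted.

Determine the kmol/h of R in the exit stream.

Q reacted = 0.151 × 838.5 = 126.6 kmol/h; ν_Q = −1, so ξ = 126.6/1 = 126.6 kmol/h.
Outlet amounts (n = n₀ + ν ξ):
  M: 1866 − 1(126.6) = 1740
  Q: 838.5 − 1(126.6) = 711.9
  R: 0 + 1(126.6) = 126.6
  U: 0 + 1(126.6) = 126.6

127 kmol/h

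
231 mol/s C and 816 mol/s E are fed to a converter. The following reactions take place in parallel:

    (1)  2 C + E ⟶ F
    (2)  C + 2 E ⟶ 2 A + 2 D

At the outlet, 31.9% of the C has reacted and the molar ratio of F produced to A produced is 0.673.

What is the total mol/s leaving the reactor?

1010 mol/s

Conversion of C: C consumed = 0.319 × 231 = 73.69 mol/s = 2ξ₁ + 1ξ₂.
Selectivity: 1ξ₁ / (2ξ₂) = 0.673 → ξ₁ = 1.346 ξ₂.
Substitute: (2·1.346 + 1) ξ₂ = 73.69 → ξ₂ = 19.96 mol/s, ξ₁ = 26.86 mol/s.
Outlet amounts (n = n₀ + Σ ν·ξ):
  C: 231 − 2(26.86) − 1(19.96) = 157.3
  E: 816 − 1(26.86) − 2(19.96) = 749.2
  F: 0 + 1(26.86) = 26.86
  A: 0 + 2(19.96) = 39.92
  D: 0 + 2(19.96) = 39.92
Total out = 157.3 + 749.2 + 26.86 + 39.92 + 39.92 = 1013 mol/s.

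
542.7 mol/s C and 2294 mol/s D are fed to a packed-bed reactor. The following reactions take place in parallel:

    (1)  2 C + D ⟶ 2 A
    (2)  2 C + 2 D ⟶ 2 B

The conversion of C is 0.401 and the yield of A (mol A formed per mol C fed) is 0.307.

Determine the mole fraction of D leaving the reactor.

0.799

Yield of A: 2ξ₁ / 542.7 = 0.307 → ξ₁ = 83.3 mol/s.
Conversion of C: 2ξ₁ + 2ξ₂ = 0.401 × 542.7 = 217.6 → ξ₂ = 25.51 mol/s.
Outlet amounts (n = n₀ + Σ ν·ξ):
  C: 542.7 − 2(83.3) − 2(25.51) = 325.1
  D: 2294 − 1(83.3) − 2(25.51) = 2160
  A: 0 + 2(83.3) = 166.6
  B: 0 + 2(25.51) = 51.01
Total out = 2702 mol/s; y_D = 2160 / 2702 = 0.7992.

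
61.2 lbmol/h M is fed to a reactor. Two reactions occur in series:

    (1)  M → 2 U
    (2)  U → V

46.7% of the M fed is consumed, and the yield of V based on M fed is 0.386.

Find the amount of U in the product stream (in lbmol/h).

33.5 lbmol/h

Conversion of M: M consumed = 1ξ₁ = 0.467 × 61.2 → ξ₁ = 28.58 lbmol/h.
Yield of V: 1ξ₂ / 61.2 = 0.386 → ξ₂ = 23.62 lbmol/h.
Outlet amounts (n = n₀ + Σ ν·ξ):
  M: 61.2 − 1(28.58) = 32.62
  U: 0 + 2(28.58) − 1(23.62) = 33.54
  V: 0 + 1(23.62) = 23.62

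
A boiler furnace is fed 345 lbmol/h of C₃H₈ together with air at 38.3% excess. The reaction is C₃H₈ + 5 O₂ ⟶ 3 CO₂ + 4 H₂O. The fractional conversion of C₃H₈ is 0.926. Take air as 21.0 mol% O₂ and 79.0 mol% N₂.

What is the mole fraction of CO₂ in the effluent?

Stoichiometric O₂ = 5 × 345 = 1725 lbmol/h; O₂ fed = 1725 × 1.383 = 2386 lbmol/h.
N₂ fed = 2386 × 79/21 = 8975 lbmol/h.
Fuel reacted = 0.926 × 345 → ξ = 319.5 lbmol/h.
Outlet (n = n₀ + ν ξ):
  C₃H₈: 345 − 1(319.5) = 25.53
  O₂: 2386 − 5(319.5) = 788.3
  N₂: 8975 (inert)
  CO₂: 0 + 3(319.5) = 958.4
  H₂O: 0 + 4(319.5) = 1278
Total out = 12020 lbmol/h; y_CO₂ = 958.4 / 12020 = 0.0797.

0.0797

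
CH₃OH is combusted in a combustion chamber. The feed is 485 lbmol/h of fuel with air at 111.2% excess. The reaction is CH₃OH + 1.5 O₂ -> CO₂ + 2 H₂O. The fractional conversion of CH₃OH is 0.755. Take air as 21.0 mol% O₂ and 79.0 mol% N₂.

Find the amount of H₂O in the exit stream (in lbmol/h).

Stoichiometric O₂ = 1.5 × 485 = 727.5 lbmol/h; O₂ fed = 727.5 × 2.112 = 1536 lbmol/h.
N₂ fed = 1536 × 79/21 = 5780 lbmol/h.
Fuel reacted = 0.755 × 485 → ξ = 366.2 lbmol/h.
Outlet (n = n₀ + ν ξ):
  CH₃OH: 485 − 1(366.2) = 118.8
  O₂: 1536 − 1.5(366.2) = 987.2
  N₂: 5780 (inert)
  CO₂: 0 + 1(366.2) = 366.2
  H₂O: 0 + 2(366.2) = 732.4

732 lbmol/h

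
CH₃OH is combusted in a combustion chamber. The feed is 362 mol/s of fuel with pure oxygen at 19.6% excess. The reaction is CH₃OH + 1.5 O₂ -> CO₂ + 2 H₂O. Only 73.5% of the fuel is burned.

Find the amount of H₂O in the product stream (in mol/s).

Stoichiometric O₂ = 1.5 × 362 = 543 mol/s; O₂ fed = 543 × 1.196 = 649.4 mol/s.
Fuel reacted = 0.735 × 362 → ξ = 266.1 mol/s.
Outlet (n = n₀ + ν ξ):
  CH₃OH: 362 − 1(266.1) = 95.93
  O₂: 649.4 − 1.5(266.1) = 250.3
  CO₂: 0 + 1(266.1) = 266.1
  H₂O: 0 + 2(266.1) = 532.1

532 mol/s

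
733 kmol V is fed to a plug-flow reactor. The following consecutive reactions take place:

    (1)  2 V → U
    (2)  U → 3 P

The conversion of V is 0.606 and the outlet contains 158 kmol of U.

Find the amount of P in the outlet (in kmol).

192 kmol

Conversion of V: V consumed = 2ξ₁ = 0.606 × 733 → ξ₁ = 222.1 kmol.
U balance: n_U = 0 + 1ξ₁ − 1ξ₂ = 158 → ξ₂ = (1·222.1 − 158)/1 = 64.1 kmol.
Outlet amounts (n = n₀ + Σ ν·ξ):
  V: 733 − 2(222.1) = 288.8
  U: 0 + 1(222.1) − 1(64.1) = 158
  P: 0 + 3(64.1) = 192.3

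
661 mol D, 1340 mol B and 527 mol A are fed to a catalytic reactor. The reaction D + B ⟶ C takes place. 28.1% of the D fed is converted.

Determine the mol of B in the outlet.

D reacted = 0.281 × 661 = 185.7 mol; ν_D = −1, so ξ = 185.7/1 = 185.7 mol.
Outlet amounts (n = n₀ + ν ξ):
  D: 661 − 1(185.7) = 475.3
  B: 1340 − 1(185.7) = 1154
  C: 0 + 1(185.7) = 185.7
  A: 527 (inert)

1150 mol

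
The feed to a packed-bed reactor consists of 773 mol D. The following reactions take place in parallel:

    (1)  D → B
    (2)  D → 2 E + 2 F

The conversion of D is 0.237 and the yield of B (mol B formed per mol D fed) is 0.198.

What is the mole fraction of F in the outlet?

0.0698

Yield of B: 1ξ₁ / 773 = 0.198 → ξ₁ = 153.1 mol.
Conversion of D: 1ξ₁ + 1ξ₂ = 0.237 × 773 = 183.2 → ξ₂ = 30.15 mol.
Outlet amounts (n = n₀ + Σ ν·ξ):
  D: 773 − 1(153.1) − 1(30.15) = 589.8
  B: 0 + 1(153.1) = 153.1
  E: 0 + 2(30.15) = 60.29
  F: 0 + 2(30.15) = 60.29
Total out = 863.4 mol; y_F = 60.29 / 863.4 = 0.06983.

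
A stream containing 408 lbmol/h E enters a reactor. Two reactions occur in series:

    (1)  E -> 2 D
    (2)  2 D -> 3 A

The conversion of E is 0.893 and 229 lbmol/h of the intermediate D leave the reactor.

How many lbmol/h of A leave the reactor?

750 lbmol/h

Conversion of E: E consumed = 1ξ₁ = 0.893 × 408 → ξ₁ = 364.3 lbmol/h.
D balance: n_D = 0 + 2ξ₁ − 2ξ₂ = 229 → ξ₂ = (2·364.3 − 229)/2 = 249.8 lbmol/h.
Outlet amounts (n = n₀ + Σ ν·ξ):
  E: 408 − 1(364.3) = 43.66
  D: 0 + 2(364.3) − 2(249.8) = 229
  A: 0 + 3(249.8) = 749.5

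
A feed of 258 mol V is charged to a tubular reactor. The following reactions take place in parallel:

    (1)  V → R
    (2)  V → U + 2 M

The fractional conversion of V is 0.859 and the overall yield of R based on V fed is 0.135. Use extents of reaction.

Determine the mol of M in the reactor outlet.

374 mol

Yield of R: 1ξ₁ / 258 = 0.135 → ξ₁ = 34.83 mol.
Conversion of V: 1ξ₁ + 1ξ₂ = 0.859 × 258 = 221.6 → ξ₂ = 186.8 mol.
Outlet amounts (n = n₀ + Σ ν·ξ):
  V: 258 − 1(34.83) − 1(186.8) = 36.38
  R: 0 + 1(34.83) = 34.83
  U: 0 + 1(186.8) = 186.8
  M: 0 + 2(186.8) = 373.6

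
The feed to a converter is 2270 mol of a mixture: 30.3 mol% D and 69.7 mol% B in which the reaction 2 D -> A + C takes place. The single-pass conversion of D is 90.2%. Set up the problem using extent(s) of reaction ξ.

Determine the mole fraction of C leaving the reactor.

D reacted = 0.902 × 687.8 = 620.4 mol; ν_D = −2, so ξ = 620.4/2 = 310.2 mol.
Outlet amounts (n = n₀ + ν ξ):
  D: 687.8 − 2(310.2) = 67.41
  A: 0 + 1(310.2) = 310.2
  C: 0 + 1(310.2) = 310.2
  B: 1582 (inert)
Total out = 2270 mol; y_C = 310.2 / 2270 = 0.1367.

0.137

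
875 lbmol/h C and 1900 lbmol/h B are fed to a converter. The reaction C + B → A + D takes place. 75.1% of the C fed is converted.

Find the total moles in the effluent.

C reacted = 0.751 × 875 = 657.1 lbmol/h; ν_C = −1, so ξ = 657.1/1 = 657.1 lbmol/h.
Outlet amounts (n = n₀ + ν ξ):
  C: 875 − 1(657.1) = 217.9
  B: 1900 − 1(657.1) = 1243
  A: 0 + 1(657.1) = 657.1
  D: 0 + 1(657.1) = 657.1
Total out = 217.9 + 1243 + 657.1 + 657.1 = 2775 lbmol/h.

2780 lbmol/h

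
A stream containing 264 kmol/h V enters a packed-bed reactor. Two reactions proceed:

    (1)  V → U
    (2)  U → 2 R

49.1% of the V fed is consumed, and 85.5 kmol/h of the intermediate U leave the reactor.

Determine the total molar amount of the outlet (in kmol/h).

308 kmol/h

Conversion of V: V consumed = 1ξ₁ = 0.491 × 264 → ξ₁ = 129.6 kmol/h.
U balance: n_U = 0 + 1ξ₁ − 1ξ₂ = 85.5 → ξ₂ = (1·129.6 − 85.5)/1 = 44.12 kmol/h.
Outlet amounts (n = n₀ + Σ ν·ξ):
  V: 264 − 1(129.6) = 134.4
  U: 0 + 1(129.6) − 1(44.12) = 85.5
  R: 0 + 2(44.12) = 88.25
Total out = 134.4 + 85.5 + 88.25 = 308.1 kmol/h.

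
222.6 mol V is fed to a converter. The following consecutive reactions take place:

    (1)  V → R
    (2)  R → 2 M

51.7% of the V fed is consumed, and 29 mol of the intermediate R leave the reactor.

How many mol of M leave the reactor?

Conversion of V: V consumed = 1ξ₁ = 0.517 × 222.6 → ξ₁ = 115.1 mol.
R balance: n_R = 0 + 1ξ₁ − 1ξ₂ = 29 → ξ₂ = (1·115.1 − 29)/1 = 86.08 mol.
Outlet amounts (n = n₀ + Σ ν·ξ):
  V: 222.6 − 1(115.1) = 107.5
  R: 0 + 1(115.1) − 1(86.08) = 29
  M: 0 + 2(86.08) = 172.2

172 mol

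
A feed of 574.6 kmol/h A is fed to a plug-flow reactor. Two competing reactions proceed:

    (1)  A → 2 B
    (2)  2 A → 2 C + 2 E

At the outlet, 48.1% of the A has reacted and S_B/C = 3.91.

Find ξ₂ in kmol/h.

ξ₂ = 46.8 kmol/h

Conversion of A: A consumed = 0.481 × 574.6 = 276.4 kmol/h = 1ξ₁ + 2ξ₂.
Selectivity: 2ξ₁ / (2ξ₂) = 3.91 → ξ₁ = 3.91 ξ₂.
Substitute: (1·3.91 + 2) ξ₂ = 276.4 → ξ₂ = 46.77 kmol/h, ξ₁ = 182.9 kmol/h.
Outlet amounts (n = n₀ + Σ ν·ξ):
  A: 574.6 − 1(182.9) − 2(46.77) = 298.2
  B: 0 + 2(182.9) = 365.7
  C: 0 + 2(46.77) = 93.53
  E: 0 + 2(46.77) = 93.53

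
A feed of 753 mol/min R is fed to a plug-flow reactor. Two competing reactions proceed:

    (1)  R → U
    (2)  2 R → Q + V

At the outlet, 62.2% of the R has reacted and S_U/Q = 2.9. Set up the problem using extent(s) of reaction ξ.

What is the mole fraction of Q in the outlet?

0.127

Conversion of R: R consumed = 0.622 × 753 = 468.4 mol/min = 1ξ₁ + 2ξ₂.
Selectivity: 1ξ₁ / (1ξ₂) = 2.9 → ξ₁ = 2.9 ξ₂.
Substitute: (1·2.9 + 2) ξ₂ = 468.4 → ξ₂ = 95.58 mol/min, ξ₁ = 277.2 mol/min.
Outlet amounts (n = n₀ + Σ ν·ξ):
  R: 753 − 1(277.2) − 2(95.58) = 284.6
  U: 0 + 1(277.2) = 277.2
  Q: 0 + 1(95.58) = 95.58
  V: 0 + 1(95.58) = 95.58
Total out = 753 mol/min; y_Q = 95.58 / 753 = 0.1269.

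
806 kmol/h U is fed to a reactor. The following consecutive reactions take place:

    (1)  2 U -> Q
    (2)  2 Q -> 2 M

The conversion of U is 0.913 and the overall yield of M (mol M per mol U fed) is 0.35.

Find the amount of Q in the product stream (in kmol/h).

Conversion of U: U consumed = 2ξ₁ = 0.913 × 806 → ξ₁ = 367.9 kmol/h.
Yield of M: 2ξ₂ / 806 = 0.35 → ξ₂ = 141 kmol/h.
Outlet amounts (n = n₀ + Σ ν·ξ):
  U: 806 − 2(367.9) = 70.12
  Q: 0 + 1(367.9) − 2(141) = 85.84
  M: 0 + 2(141) = 282.1

85.8 kmol/h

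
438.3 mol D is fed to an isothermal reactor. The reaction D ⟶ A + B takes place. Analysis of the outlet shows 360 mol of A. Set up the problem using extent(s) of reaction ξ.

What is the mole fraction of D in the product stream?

0.0981

For A: n = n₀ + 1ξ → 360 = 0 + 1ξ, giving ξ = 360 mol.
Outlet amounts (n = n₀ + ν ξ):
  D: 438.3 − 1(360) = 78.3
  A: 0 + 1(360) = 360
  B: 0 + 1(360) = 360
Total out = 798.3 mol; y_D = 78.3 / 798.3 = 0.09808.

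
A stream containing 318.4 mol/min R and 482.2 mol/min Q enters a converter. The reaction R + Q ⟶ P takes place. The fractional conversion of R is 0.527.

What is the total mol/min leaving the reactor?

633 mol/min

R reacted = 0.527 × 318.4 = 167.8 mol/min; ν_R = −1, so ξ = 167.8/1 = 167.8 mol/min.
Outlet amounts (n = n₀ + ν ξ):
  R: 318.4 − 1(167.8) = 150.6
  Q: 482.2 − 1(167.8) = 314.4
  P: 0 + 1(167.8) = 167.8
Total out = 150.6 + 314.4 + 167.8 = 632.8 mol/min.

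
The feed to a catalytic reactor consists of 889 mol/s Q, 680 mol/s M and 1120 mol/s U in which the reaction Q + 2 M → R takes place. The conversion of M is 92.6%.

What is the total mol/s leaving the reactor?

2060 mol/s

M reacted = 0.926 × 680 = 629.7 mol/s; ν_M = −2, so ξ = 629.7/2 = 314.8 mol/s.
Outlet amounts (n = n₀ + ν ξ):
  Q: 889 − 1(314.8) = 574.2
  M: 680 − 2(314.8) = 50.32
  R: 0 + 1(314.8) = 314.8
  U: 1120 (inert)
Total out = 574.2 + 50.32 + 314.8 + 1120 = 2059 mol/s.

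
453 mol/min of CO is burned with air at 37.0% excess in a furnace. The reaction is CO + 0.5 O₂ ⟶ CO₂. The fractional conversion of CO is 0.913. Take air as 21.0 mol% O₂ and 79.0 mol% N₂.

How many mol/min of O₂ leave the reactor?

Stoichiometric O₂ = 0.5 × 453 = 226.5 mol/min; O₂ fed = 226.5 × 1.370 = 310.3 mol/min.
N₂ fed = 310.3 × 79/21 = 1167 mol/min.
Fuel reacted = 0.913 × 453 → ξ = 413.6 mol/min.
Outlet (n = n₀ + ν ξ):
  CO: 453 − 1(413.6) = 39.41
  O₂: 310.3 − 0.5(413.6) = 103.5
  N₂: 1167 (inert)
  CO₂: 0 + 1(413.6) = 413.6

104 mol/min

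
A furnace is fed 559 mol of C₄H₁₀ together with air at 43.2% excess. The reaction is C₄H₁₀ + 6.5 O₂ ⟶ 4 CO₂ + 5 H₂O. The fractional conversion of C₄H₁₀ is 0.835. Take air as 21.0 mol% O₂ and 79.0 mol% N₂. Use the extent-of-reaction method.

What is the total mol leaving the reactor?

Stoichiometric O₂ = 6.5 × 559 = 3634 mol; O₂ fed = 3634 × 1.432 = 5203 mol.
N₂ fed = 5203 × 79/21 = 19570 mol.
Fuel reacted = 0.835 × 559 → ξ = 466.8 mol.
Outlet (n = n₀ + ν ξ):
  C₄H₁₀: 559 − 1(466.8) = 92.24
  O₂: 5203 − 6.5(466.8) = 2169
  N₂: 19570 (inert)
  CO₂: 0 + 4(466.8) = 1867
  H₂O: 0 + 5(466.8) = 2334
Total out = 92.24 + 2169 + 19570 + 1867 + 2334 = 26040 mol.

26000 mol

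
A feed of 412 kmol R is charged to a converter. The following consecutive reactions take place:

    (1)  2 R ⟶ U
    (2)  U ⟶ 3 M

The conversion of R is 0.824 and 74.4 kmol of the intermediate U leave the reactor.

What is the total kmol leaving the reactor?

Conversion of R: R consumed = 2ξ₁ = 0.824 × 412 → ξ₁ = 169.7 kmol.
U balance: n_U = 0 + 1ξ₁ − 1ξ₂ = 74.4 → ξ₂ = (1·169.7 − 74.4)/1 = 95.34 kmol.
Outlet amounts (n = n₀ + Σ ν·ξ):
  R: 412 − 2(169.7) = 72.51
  U: 0 + 1(169.7) − 1(95.34) = 74.4
  M: 0 + 3(95.34) = 286
Total out = 72.51 + 74.4 + 286 = 432.9 kmol.

433 kmol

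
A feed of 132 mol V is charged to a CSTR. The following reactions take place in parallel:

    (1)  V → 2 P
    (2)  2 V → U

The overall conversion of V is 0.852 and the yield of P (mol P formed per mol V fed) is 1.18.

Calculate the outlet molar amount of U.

Yield of P: 2ξ₁ / 132 = 1.18 → ξ₁ = 77.88 mol.
Conversion of V: 1ξ₁ + 2ξ₂ = 0.852 × 132 = 112.5 → ξ₂ = 17.29 mol.
Outlet amounts (n = n₀ + Σ ν·ξ):
  V: 132 − 1(77.88) − 2(17.29) = 19.54
  P: 0 + 2(77.88) = 155.8
  U: 0 + 1(17.29) = 17.29

17.3 mol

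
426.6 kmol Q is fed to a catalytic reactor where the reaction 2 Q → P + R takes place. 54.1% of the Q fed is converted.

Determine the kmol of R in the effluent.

115 kmol

Q reacted = 0.541 × 426.6 = 230.8 kmol; ν_Q = −2, so ξ = 230.8/2 = 115.4 kmol.
Outlet amounts (n = n₀ + ν ξ):
  Q: 426.6 − 2(115.4) = 195.8
  P: 0 + 1(115.4) = 115.4
  R: 0 + 1(115.4) = 115.4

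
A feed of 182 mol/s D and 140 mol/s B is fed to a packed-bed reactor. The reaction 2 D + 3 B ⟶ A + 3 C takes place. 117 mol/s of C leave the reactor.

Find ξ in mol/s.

For C: n = n₀ + 3ξ → 117 = 0 + 3ξ, giving ξ = 39 mol/s.
Outlet amounts (n = n₀ + ν ξ):
  D: 182 − 2(39) = 104
  B: 140 − 3(39) = 23
  A: 0 + 1(39) = 39
  C: 0 + 3(39) = 117

ξ = 39 mol/s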